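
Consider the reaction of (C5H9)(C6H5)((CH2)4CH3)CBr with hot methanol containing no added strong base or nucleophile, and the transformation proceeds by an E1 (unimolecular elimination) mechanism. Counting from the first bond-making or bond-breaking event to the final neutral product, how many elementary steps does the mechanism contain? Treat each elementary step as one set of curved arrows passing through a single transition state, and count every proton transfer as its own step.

Step 1: Rate-determining heterolysis of the C–Br bond gives Br⁻ and a tertiary carbocation.
(No 1,2-shift: no single shift to an adjacent carbon would give a more stable cation.)
Step 2: Loss of a β-proton to a methanol molecule of the solvent: the C–H bonding pair collapses toward the cationic carbon to form the C=C π bond, yielding the alkene.
Total: 2 elementary steps.

2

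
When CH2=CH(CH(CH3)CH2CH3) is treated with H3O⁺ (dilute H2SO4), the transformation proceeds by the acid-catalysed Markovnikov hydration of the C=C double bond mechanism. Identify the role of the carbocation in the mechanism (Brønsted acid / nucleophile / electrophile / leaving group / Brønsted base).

Step 3: Water acts as the nucleophile: an oxygen lone pair bonds to the cationic carbon, giving an oxonium-ion intermediate.
The carbocation accepts an electron pair into an empty or π* orbital — it is the electrophile.

electrophile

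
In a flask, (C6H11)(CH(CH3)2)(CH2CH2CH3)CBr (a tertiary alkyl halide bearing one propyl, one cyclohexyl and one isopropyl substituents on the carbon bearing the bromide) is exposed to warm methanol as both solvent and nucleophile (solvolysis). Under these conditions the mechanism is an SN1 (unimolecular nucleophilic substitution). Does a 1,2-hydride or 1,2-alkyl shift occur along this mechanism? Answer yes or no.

no

The first-formed carbocation is tertiary.
No single 1,2-shift to an adjacent carbon would produce a more-substituted cation than the one already present, so no rearrangement occurs.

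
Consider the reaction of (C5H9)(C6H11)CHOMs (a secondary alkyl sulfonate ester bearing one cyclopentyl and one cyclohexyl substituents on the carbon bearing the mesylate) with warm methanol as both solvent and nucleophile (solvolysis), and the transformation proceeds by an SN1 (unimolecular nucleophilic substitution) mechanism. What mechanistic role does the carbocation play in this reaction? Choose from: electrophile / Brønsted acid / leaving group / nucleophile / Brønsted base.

Step 3: Nucleophilic capture: the oxygen of CH3OH bonds to the cationic carbon, producing an oxonium-ion intermediate.
The carbocation accepts an electron pair into an empty or π* orbital — it is the electrophile.

electrophile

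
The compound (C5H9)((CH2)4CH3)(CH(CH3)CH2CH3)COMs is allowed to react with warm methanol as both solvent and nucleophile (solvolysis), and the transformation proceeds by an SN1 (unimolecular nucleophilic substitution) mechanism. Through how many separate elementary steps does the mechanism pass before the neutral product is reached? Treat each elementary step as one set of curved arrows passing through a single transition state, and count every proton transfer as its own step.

Step 1: Unassisted departure of MsO⁻ (taking the C–O bonding pair) generates a tertiary carbocation.
(No 1,2-shift: no single shift to an adjacent carbon would give a more stable cation.)
Step 2: Nucleophilic capture: the oxygen of CH3OH bonds to the cationic carbon, producing an oxonium-ion intermediate.
Step 3: A second solvent molecule removes the proton on oxygen, giving the neutral ether product.
Total: 3 elementary steps.

3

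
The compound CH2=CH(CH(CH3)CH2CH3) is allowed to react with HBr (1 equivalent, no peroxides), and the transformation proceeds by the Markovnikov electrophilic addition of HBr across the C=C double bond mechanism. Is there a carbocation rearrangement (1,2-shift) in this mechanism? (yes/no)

yes

The first-formed carbocation is secondary.
The adjacent sec-butyl carbon already bears 2 other carbon substituents and has a hydrogen to migrate; after a 1,2-hydride shift from that carbon the positive charge sits on a tertiary centre.
Tertiary is more stable than secondary, so the shift occurs.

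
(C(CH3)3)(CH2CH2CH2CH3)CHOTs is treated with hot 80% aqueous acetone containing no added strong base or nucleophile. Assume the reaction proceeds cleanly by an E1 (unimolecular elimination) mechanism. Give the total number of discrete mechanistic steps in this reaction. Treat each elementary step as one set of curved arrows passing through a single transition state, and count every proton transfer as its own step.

3

Step 1: Unassisted departure of TsO⁻ (taking the C–O bonding pair) generates a secondary carbocation.
Step 2: Carbocation rearrangement: a 1,2-methyl shift from the adjacent tert-butyl carbon converts the initially-formed secondary cation into the more stable tertiary cation.
Step 3: Loss of a β-proton to a water molecule of the solvent: the C–H bonding pair collapses toward the cationic carbon to form the C=C π bond, yielding the alkene.
Total: 3 elementary steps.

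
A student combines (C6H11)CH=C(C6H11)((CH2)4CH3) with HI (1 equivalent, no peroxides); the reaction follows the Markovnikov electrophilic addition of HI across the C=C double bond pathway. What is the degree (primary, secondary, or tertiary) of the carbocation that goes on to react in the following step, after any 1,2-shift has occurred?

tertiary

Step 1: Protonation of the alkene by HI: the π bond acts as the nucleophile and picks up H⁺, giving the more stable (Markovnikov) tertiary carbocation. The H–I bond breaks heterolytically, releasing I⁻.
No single 1,2-shift to an adjacent carbon would give a more-substituted cation, so no rearrangement occurs.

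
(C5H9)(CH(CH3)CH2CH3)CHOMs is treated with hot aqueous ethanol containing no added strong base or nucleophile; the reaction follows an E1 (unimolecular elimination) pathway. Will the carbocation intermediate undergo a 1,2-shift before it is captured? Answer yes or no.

The first-formed carbocation is secondary.
The adjacent sec-butyl carbon already bears 2 other carbon substituents and has a hydrogen to migrate; after a 1,2-hydride shift from that carbon the positive charge sits on a tertiary centre.
Tertiary is more stable than secondary, so the shift occurs.

yes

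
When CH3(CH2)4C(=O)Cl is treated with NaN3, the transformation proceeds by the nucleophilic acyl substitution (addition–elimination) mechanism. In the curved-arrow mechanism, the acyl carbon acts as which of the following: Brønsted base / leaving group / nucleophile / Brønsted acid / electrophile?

electrophile

Step 1: Nucleophilic addition of N3⁻ to the acyl carbon breaks the π(C=O) bond and yields a tetrahedral, anionic intermediate.
The acyl carbon accepts an electron pair into an empty or π* orbital — it is the electrophile.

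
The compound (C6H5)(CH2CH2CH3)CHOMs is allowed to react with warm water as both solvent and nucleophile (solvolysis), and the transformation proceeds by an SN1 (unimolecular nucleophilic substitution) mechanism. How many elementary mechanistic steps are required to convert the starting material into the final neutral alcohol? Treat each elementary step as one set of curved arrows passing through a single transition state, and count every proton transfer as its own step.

Step 1: Rate-determining heterolysis of the C–O bond gives MsO⁻ and a secondary carbocation.
(No 1,2-shift: no single shift to an adjacent carbon would give a more stable cation.)
Step 2: H2O donates an oxygen lone pair into the empty p orbital of the cation, giving a protonated alcohol (an oxonium ion).
Step 3: Deprotonation of the oxonium oxygen by solvent water yields the neutral alcohol.
Total: 3 elementary steps.

3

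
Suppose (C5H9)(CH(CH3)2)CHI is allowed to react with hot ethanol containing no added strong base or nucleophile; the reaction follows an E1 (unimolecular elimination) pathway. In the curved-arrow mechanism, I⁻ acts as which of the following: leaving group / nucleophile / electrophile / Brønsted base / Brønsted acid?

leaving group

Step 1: The C–I bond breaks with both electrons going to the iodide; I⁻ leaves and a secondary carbocation remains.
I⁻ departs with both electrons of the breaking σ-bond — that is the definition of a leaving group.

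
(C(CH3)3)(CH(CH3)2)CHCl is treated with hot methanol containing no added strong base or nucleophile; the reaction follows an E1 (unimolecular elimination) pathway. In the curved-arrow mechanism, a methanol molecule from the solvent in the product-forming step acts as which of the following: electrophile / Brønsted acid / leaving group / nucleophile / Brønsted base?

Brønsted base

Step 3: A methanol molecule (solvent) deprotonates a β-carbon; as the C–H bond breaks, those electrons form the new alkene π bond.
A methanol molecule from the solvent in the product-forming step accepts a proton in a proton-transfer step — a Brønsted base.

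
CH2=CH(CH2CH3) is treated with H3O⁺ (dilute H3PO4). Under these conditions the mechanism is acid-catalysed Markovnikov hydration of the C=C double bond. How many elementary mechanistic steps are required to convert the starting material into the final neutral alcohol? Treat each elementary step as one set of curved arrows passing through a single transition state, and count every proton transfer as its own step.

Step 1: The π electrons of the C=C bond attack a proton of H3O⁺; Markovnikov addition places the new C–H on the less-substituted alkene carbon, so the positive charge ends up on the more-substituted carbon — a secondary carbocation. H2O is released.
(No 1,2-shift: no single shift to an adjacent carbon would give a more stable cation.)
Step 2: Nucleophilic capture of the cation by H2O produces the protonated alcohol (an oxonium ion).
Step 3: Proton transfer from the O–H of the oxonium ion to H2O completes the catalytic cycle and yields the alcohol.
Total: 3 elementary steps.

3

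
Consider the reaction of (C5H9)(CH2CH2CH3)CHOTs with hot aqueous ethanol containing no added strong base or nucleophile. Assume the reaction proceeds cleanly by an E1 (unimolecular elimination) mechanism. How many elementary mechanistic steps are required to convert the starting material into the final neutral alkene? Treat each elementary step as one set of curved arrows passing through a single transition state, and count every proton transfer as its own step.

3

Step 1: Unassisted departure of TsO⁻ (taking the C–O bonding pair) generates a secondary carbocation.
Step 2: A 1,2-hydride shift from the adjacent cyclopentyl carbon moves the positive charge from the secondary centre to an adjacent carbon, generating a more stable tertiary carbocation.
Step 3: A weak base (a water (or ethanol) molecule from the solvent) removes a proton from a carbon adjacent to the cationic centre; the electrons of that C–H bond become the new π(C=C) bond, giving the alkene.
Total: 3 elementary steps.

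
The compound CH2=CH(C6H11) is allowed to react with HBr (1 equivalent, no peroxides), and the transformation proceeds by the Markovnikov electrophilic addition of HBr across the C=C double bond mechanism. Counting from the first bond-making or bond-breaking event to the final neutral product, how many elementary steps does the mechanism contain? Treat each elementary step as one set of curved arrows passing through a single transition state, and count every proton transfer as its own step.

3

Step 1: Protonation of the alkene by HBr: the π bond acts as the nucleophile and picks up H⁺, giving the more stable (Markovnikov) secondary carbocation. The H–Br bond breaks heterolytically, releasing Br⁻.
Step 2: A hydride (H with its bonding pair) migrates from the adjacent cyclohexyl carbon to the cationic centre — a 1,2-hydride shift — upgrading the secondary cation to a tertiary one.
Step 3: Nucleophilic attack by Br⁻ on the carbocation completes the addition, giving R–Br.
Total: 3 elementary steps.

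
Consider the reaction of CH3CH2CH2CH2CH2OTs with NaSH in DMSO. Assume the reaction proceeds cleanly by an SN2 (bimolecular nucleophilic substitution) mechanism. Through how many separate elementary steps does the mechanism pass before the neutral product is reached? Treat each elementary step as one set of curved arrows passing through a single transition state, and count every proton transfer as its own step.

1

Step 1: The hydrosulfide nucleophile donates a lone pair from S to the α-carbon in a backside attack; simultaneously the C–O σ-bond breaks and both of its electrons leave with TsO⁻. One concerted step with inversion of configuration.
Total: 1 elementary step.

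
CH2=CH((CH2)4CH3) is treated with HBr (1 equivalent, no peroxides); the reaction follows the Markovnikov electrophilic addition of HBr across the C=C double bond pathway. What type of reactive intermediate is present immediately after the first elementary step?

Step 1: Protonation of the alkene by HBr: the π bond acts as the nucleophile and picks up H⁺, giving the more stable (Markovnikov) secondary carbocation. The H–Br bond breaks heterolytically, releasing Br⁻.
After step 1 the species present is a secondary carbocation.

secondary carbocation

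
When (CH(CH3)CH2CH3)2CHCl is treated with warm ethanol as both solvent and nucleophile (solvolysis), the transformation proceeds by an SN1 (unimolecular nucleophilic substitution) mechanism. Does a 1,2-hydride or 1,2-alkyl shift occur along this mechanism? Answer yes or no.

yes

The first-formed carbocation is secondary.
The adjacent sec-butyl carbon already bears 2 other carbon substituents and has a hydrogen to migrate; after a 1,2-hydride shift from that carbon the positive charge sits on a tertiary centre.
Tertiary is more stable than secondary, so the shift occurs.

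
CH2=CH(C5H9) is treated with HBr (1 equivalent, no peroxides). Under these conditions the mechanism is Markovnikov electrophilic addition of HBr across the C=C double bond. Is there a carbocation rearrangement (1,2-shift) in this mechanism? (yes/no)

The first-formed carbocation is secondary.
The adjacent cyclopentyl carbon already bears 2 other carbon substituents and has a hydrogen to migrate; after a 1,2-hydride shift from that carbon the positive charge sits on a tertiary centre.
Tertiary is more stable than secondary, so the shift occurs.

yes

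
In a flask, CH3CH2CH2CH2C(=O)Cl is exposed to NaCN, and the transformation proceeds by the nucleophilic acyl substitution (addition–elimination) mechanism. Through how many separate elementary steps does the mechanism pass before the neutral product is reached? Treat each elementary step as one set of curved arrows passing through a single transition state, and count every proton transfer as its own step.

2

Step 1: CN⁻ adds to the carbonyl carbon; the C=O π electrons shift onto oxygen and a tetrahedral alkoxide intermediate forms.
Step 2: An oxygen lone pair re-forms the C=O π bond as the C–Cl σ-bond breaks; Cl⁻ is expelled.
Total: 2 elementary steps.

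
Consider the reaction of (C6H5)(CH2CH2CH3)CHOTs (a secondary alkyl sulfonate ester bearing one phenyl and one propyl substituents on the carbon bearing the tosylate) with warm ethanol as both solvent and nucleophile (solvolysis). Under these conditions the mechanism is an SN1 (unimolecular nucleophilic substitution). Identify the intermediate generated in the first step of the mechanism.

Step 1: The C–O bond breaks with both electrons going to the tosylate; TsO⁻ leaves and a secondary carbocation remains.
After step 1 the species present is a secondary carbocation.

secondary carbocation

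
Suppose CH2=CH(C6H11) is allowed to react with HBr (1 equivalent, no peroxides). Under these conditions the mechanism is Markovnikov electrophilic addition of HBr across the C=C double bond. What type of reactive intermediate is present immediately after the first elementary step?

Step 1: The π electrons of the C=C bond attack a proton of HBr; Markovnikov addition places the new C–H on the less-substituted alkene carbon, so the positive charge ends up on the more-substituted carbon — a secondary carbocation. The H–Br bond breaks heterolytically, releasing Br⁻.
After step 1 the species present is a secondary carbocation.

secondary carbocation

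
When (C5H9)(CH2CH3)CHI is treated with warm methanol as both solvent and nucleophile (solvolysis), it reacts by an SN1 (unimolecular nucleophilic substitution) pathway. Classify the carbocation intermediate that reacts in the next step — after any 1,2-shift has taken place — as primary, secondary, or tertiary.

tertiary

Step 1: Ionisation: the C–I σ-bond cleaves heterolytically; both bonding electrons depart with I⁻, leaving a secondary carbocation at the α-carbon.
Step 2: A 1,2-hydride shift from the adjacent cyclopentyl carbon moves the positive charge from the secondary centre to an adjacent carbon, generating a more stable tertiary carbocation.
The cation rearranges from secondary to tertiary via a 1,2-hydride shift from the adjacent cyclopentyl carbon; the tertiary cation is what reacts next.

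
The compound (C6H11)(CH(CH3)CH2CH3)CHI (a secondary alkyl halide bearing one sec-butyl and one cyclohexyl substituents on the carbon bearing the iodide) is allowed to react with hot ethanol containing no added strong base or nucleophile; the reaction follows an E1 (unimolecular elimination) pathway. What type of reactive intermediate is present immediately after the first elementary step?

secondary carbocation

Step 1: Rate-determining heterolysis of the C–I bond gives I⁻ and a secondary carbocation.
After step 1 the species present is a secondary carbocation.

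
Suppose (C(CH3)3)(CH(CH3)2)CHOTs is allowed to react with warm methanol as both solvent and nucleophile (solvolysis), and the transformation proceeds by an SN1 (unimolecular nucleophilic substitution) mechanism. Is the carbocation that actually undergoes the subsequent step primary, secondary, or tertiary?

Step 1: Unassisted departure of TsO⁻ (taking the C–O bonding pair) generates a secondary carbocation.
Step 2: A 1,2-hydride shift from the adjacent isopropyl carbon moves the positive charge from the secondary centre to an adjacent carbon, generating a more stable tertiary carbocation.
The cation rearranges from secondary to tertiary via a 1,2-hydride shift from the adjacent isopropyl carbon; the tertiary cation is what reacts next.

tertiary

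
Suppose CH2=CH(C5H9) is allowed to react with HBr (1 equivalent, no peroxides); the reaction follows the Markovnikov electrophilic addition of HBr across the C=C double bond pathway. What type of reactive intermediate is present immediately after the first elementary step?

secondary carbocation

Step 1: Protonation of the alkene by HBr: the π bond acts as the nucleophile and picks up H⁺, giving the more stable (Markovnikov) secondary carbocation. The H–Br bond breaks heterolytically, releasing Br⁻.
After step 1 the species present is a secondary carbocation.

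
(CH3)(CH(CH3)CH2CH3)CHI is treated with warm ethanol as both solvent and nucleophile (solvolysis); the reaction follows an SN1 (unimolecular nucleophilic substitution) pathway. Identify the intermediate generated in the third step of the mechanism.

Step 1: Ionisation: the C–I σ-bond cleaves heterolytically; both bonding electrons depart with I⁻, leaving a secondary carbocation at the α-carbon.
Step 2: A 1,2-hydride shift from the adjacent sec-butyl carbon moves the positive charge from the secondary centre to an adjacent carbon, generating a more stable tertiary carbocation.
Step 3: CH3CH2OH donates an oxygen lone pair into the empty p orbital of the cation, giving a protonated ether (an oxonium ion).
After step 3 the species present is an oxonium ion.

oxonium ion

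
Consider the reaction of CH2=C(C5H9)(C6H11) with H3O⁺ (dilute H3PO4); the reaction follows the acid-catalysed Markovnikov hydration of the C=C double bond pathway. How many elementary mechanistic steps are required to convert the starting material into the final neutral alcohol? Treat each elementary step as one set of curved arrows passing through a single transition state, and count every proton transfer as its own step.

3

Step 1: Electrophilic addition begins with the π(C=C) electrons forming a bond to the proton of H3O⁺. Following Markovnikov's rule, the resulting cation is tertiary. H2O is released.
(No 1,2-shift: no single shift to an adjacent carbon would give a more stable cation.)
Step 2: Nucleophilic capture of the cation by H2O produces the protonated alcohol (an oxonium ion).
Step 3: Proton transfer from the O–H of the oxonium ion to H2O completes the catalytic cycle and yields the alcohol.
Total: 3 elementary steps.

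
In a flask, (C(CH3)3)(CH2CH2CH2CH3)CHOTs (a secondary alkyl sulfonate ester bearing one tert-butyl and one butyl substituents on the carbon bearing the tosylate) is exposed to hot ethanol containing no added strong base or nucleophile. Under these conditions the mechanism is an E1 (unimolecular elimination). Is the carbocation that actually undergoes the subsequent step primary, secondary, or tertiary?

Step 1: Ionisation: the C–O σ-bond cleaves heterolytically; both bonding electrons depart with TsO⁻, leaving a secondary carbocation at the α-carbon.
Step 2: A methyl group with its bonding pair migrates from the adjacent tert-butyl carbon to the cationic centre — a 1,2-methyl shift — upgrading the secondary cation to a tertiary one.
The cation rearranges from secondary to tertiary via a 1,2-methyl shift from the adjacent tert-butyl carbon; the tertiary cation is what reacts next.

tertiary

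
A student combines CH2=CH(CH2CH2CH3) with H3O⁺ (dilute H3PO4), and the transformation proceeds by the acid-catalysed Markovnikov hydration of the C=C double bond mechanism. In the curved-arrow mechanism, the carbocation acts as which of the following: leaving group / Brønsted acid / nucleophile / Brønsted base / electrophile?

Step 2: Water acts as the nucleophile: an oxygen lone pair bonds to the cationic carbon, giving an oxonium-ion intermediate.
The carbocation accepts an electron pair into an empty or π* orbital — it is the electrophile.

electrophile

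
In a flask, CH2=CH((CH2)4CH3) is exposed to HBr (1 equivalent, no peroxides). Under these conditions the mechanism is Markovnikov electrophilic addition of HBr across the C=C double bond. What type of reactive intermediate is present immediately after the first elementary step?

Step 1: Protonation of the alkene by HBr: the π bond acts as the nucleophile and picks up H⁺, giving the more stable (Markovnikov) secondary carbocation. The H–Br bond breaks heterolytically, releasing Br⁻.
After step 1 the species present is a secondary carbocation.

secondary carbocation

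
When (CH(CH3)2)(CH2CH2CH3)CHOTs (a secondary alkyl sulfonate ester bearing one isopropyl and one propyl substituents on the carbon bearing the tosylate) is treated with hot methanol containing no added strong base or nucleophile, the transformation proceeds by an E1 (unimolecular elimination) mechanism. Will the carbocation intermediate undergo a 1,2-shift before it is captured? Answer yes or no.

yes

The first-formed carbocation is secondary.
The adjacent isopropyl carbon already bears 2 other carbon substituents and has a hydrogen to migrate; after a 1,2-hydride shift from that carbon the positive charge sits on a tertiary centre.
Tertiary is more stable than secondary, so the shift occurs.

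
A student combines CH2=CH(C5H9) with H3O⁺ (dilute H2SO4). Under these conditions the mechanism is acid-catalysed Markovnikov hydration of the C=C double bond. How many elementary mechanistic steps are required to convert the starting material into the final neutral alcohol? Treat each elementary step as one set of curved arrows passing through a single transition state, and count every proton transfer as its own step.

4

Step 1: The π electrons of the C=C bond attack a proton of H3O⁺; Markovnikov addition places the new C–H on the less-substituted alkene carbon, so the positive charge ends up on the more-substituted carbon — a secondary carbocation. H2O is released.
Step 2: A 1,2-hydride shift from the adjacent cyclopentyl carbon moves the positive charge from the secondary centre to an adjacent carbon, generating a more stable tertiary carbocation.
Step 3: Nucleophilic capture of the cation by H2O produces the protonated alcohol (an oxonium ion).
Step 4: Deprotonation of the oxonium ion by a water molecule delivers the neutral alcohol and regenerates the acid catalyst.
Total: 4 elementary steps.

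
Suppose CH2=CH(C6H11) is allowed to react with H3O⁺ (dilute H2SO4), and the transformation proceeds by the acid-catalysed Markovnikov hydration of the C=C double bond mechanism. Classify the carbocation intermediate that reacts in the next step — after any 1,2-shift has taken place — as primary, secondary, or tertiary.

tertiary

Step 1: Electrophilic addition begins with the π(C=C) electrons forming a bond to the proton of H3O⁺. Following Markovnikov's rule, the resulting cation is secondary. H2O is released.
Step 2: Carbocation rearrangement: a 1,2-hydride shift from the adjacent cyclohexyl carbon converts the initially-formed secondary cation into the more stable tertiary cation.
The cation rearranges from secondary to tertiary via a 1,2-hydride shift from the adjacent cyclohexyl carbon; the tertiary cation is what reacts next.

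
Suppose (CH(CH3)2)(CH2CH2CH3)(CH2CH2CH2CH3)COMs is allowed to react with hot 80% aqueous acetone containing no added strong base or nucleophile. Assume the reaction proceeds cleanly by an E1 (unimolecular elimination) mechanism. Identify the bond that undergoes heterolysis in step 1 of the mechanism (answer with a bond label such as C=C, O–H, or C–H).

C–O

Step 1: Ionisation: the C–O σ-bond cleaves heterolytically; both bonding electrons depart with MsO⁻, leaving a tertiary carbocation at the α-carbon.
The bond broken in this step is the C–O bond.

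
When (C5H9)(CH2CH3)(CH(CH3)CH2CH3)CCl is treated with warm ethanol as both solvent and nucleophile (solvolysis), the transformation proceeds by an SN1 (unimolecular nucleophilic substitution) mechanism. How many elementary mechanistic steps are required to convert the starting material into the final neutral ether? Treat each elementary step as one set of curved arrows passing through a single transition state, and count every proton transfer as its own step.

Step 1: Rate-determining heterolysis of the C–Cl bond gives Cl⁻ and a tertiary carbocation.
(No 1,2-shift: no single shift to an adjacent carbon would give a more stable cation.)
Step 2: Nucleophilic capture: the oxygen of CH3CH2OH bonds to the cationic carbon, producing an oxonium-ion intermediate.
Step 3: A second solvent molecule removes the proton on oxygen, giving the neutral ether product.
Total: 3 elementary steps.

3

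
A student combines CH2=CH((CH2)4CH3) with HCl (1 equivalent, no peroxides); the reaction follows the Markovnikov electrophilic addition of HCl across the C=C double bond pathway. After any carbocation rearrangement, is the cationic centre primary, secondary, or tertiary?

secondary

Step 1: Protonation of the alkene by HCl: the π bond acts as the nucleophile and picks up H⁺, giving the more stable (Markovnikov) secondary carbocation. The H–Cl bond breaks heterolytically, releasing Cl⁻.
No single 1,2-shift to an adjacent carbon would give a more-substituted cation, so no rearrangement occurs.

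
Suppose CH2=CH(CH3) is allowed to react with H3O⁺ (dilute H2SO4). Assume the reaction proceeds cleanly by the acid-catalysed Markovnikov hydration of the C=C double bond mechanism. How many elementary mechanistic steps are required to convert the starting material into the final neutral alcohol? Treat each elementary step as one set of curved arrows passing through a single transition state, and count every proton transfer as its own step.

Step 1: The π electrons of the C=C bond attack a proton of H3O⁺; Markovnikov addition places the new C–H on the less-substituted alkene carbon, so the positive charge ends up on the more-substituted carbon — a secondary carbocation. H2O is released.
(No 1,2-shift: no single shift to an adjacent carbon would give a more stable cation.)
Step 2: Nucleophilic capture of the cation by H2O produces the protonated alcohol (an oxonium ion).
Step 3: Proton transfer from the O–H of the oxonium ion to H2O completes the catalytic cycle and yields the alcohol.
Total: 3 elementary steps.

3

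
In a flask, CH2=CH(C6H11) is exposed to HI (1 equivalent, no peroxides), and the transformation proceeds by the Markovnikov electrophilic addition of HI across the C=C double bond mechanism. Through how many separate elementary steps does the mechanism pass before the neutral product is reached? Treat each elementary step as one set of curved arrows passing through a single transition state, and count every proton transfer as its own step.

3

Step 1: Protonation of the alkene by HI: the π bond acts as the nucleophile and picks up H⁺, giving the more stable (Markovnikov) secondary carbocation. The H–I bond breaks heterolytically, releasing I⁻.
Step 2: Carbocation rearrangement: a 1,2-hydride shift from the adjacent cyclohexyl carbon converts the initially-formed secondary cation into the more stable tertiary cation.
Step 3: Nucleophilic attack by I⁻ on the carbocation completes the addition, giving R–I.
Total: 3 elementary steps.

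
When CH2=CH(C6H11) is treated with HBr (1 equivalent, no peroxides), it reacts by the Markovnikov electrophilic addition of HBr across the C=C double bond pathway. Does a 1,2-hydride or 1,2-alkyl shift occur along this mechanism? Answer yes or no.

yes

The first-formed carbocation is secondary.
The adjacent cyclohexyl carbon already bears 2 other carbon substituents and has a hydrogen to migrate; after a 1,2-hydride shift from that carbon the positive charge sits on a tertiary centre.
Tertiary is more stable than secondary, so the shift occurs.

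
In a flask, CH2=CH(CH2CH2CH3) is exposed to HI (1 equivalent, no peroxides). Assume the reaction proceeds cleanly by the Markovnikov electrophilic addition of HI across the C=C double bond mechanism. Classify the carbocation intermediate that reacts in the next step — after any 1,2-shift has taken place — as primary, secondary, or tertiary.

secondary

Step 1: Protonation of the alkene by HI: the π bond acts as the nucleophile and picks up H⁺, giving the more stable (Markovnikov) secondary carbocation. The H–I bond breaks heterolytically, releasing I⁻.
No single 1,2-shift to an adjacent carbon would give a more-substituted cation, so no rearrangement occurs.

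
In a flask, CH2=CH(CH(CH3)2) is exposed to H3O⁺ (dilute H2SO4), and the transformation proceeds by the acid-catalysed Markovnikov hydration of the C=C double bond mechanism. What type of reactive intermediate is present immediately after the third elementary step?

oxonium ion

Step 1: The π electrons of the C=C bond attack a proton of H3O⁺; Markovnikov addition places the new C–H on the less-substituted alkene carbon, so the positive charge ends up on the more-substituted carbon — a secondary carbocation. H2O is released.
Step 2: Carbocation rearrangement: a 1,2-hydride shift from the adjacent isopropyl carbon converts the initially-formed secondary cation into the more stable tertiary cation.
Step 3: Water acts as the nucleophile: an oxygen lone pair bonds to the cationic carbon, giving an oxonium-ion intermediate.
After step 3 the species present is an oxonium ion.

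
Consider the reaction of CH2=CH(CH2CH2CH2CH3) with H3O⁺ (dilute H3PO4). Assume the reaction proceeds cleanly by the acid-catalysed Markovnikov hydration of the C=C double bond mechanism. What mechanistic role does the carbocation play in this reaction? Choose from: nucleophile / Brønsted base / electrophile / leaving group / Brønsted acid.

Step 2: Nucleophilic capture of the cation by H2O produces the protonated alcohol (an oxonium ion).
The carbocation accepts an electron pair into an empty or π* orbital — it is the electrophile.

electrophile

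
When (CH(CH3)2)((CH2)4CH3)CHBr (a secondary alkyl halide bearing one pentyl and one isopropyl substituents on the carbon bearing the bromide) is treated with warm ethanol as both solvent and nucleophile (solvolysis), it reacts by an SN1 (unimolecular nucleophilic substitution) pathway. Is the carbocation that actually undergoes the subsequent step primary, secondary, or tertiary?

Step 1: Rate-determining heterolysis of the C–Br bond gives Br⁻ and a secondary carbocation.
Step 2: Carbocation rearrangement: a 1,2-hydride shift from the adjacent isopropyl carbon converts the initially-formed secondary cation into the more stable tertiary cation.
The cation rearranges from secondary to tertiary via a 1,2-hydride shift from the adjacent isopropyl carbon; the tertiary cation is what reacts next.

tertiary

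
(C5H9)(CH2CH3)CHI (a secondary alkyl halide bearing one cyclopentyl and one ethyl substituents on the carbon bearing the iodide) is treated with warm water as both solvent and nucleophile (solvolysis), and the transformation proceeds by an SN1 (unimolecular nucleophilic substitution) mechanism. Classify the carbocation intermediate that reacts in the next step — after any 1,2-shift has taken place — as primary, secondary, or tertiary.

Step 1: Ionisation: the C–I σ-bond cleaves heterolytically; both bonding electrons depart with I⁻, leaving a secondary carbocation at the α-carbon.
Step 2: Carbocation rearrangement: a 1,2-hydride shift from the adjacent cyclopentyl carbon converts the initially-formed secondary cation into the more stable tertiary cation.
The cation rearranges from secondary to tertiary via a 1,2-hydride shift from the adjacent cyclopentyl carbon; the tertiary cation is what reacts next.

tertiary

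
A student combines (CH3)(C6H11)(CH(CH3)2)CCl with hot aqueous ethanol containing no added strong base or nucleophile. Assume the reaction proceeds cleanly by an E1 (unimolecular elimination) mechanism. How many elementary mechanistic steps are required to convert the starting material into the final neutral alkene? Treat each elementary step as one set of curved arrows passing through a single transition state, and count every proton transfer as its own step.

Step 1: The C–Cl bond breaks with both electrons going to the chloride; Cl⁻ leaves and a tertiary carbocation remains.
(No 1,2-shift: no single shift to an adjacent carbon would give a more stable cation.)
Step 2: A weak base (a water (or ethanol) molecule from the solvent) removes a proton from a carbon adjacent to the cationic centre; the electrons of that C–H bond become the new π(C=C) bond, giving the alkene.
Total: 2 elementary steps.

2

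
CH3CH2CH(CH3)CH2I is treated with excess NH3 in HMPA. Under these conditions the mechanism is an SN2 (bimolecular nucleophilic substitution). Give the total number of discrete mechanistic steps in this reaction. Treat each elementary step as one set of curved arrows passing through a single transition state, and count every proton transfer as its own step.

Step 1: A lone pair on the N of NH3 attacks the α-carbon from the back side while the C–I bond breaks; both bonding electrons leave with I⁻. The product of this concerted step is an alkylammonium ion.
Step 2: A second equivalent of NH3 removes a proton from the N, giving the neutral product.
Total: 2 elementary steps.

2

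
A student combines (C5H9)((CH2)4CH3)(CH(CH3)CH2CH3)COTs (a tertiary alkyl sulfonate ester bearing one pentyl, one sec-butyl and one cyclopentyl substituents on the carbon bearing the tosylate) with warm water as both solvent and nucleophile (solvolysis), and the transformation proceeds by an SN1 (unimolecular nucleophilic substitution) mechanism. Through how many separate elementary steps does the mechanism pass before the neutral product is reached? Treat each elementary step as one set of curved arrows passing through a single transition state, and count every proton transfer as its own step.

Step 1: Ionisation: the C–O σ-bond cleaves heterolytically; both bonding electrons depart with TsO⁻, leaving a tertiary carbocation at the α-carbon.
(No 1,2-shift: no single shift to an adjacent carbon would give a more stable cation.)
Step 2: Nucleophilic capture: the oxygen of H2O bonds to the cationic carbon, producing an oxonium-ion intermediate.
Step 3: A second solvent molecule removes the proton on oxygen, giving the neutral alcohol product.
Total: 3 elementary steps.

3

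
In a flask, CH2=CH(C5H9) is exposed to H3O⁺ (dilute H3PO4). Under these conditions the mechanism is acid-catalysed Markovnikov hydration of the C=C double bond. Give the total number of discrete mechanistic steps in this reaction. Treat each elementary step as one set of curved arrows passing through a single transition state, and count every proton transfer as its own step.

Step 1: Electrophilic addition begins with the π(C=C) electrons forming a bond to the proton of H3O⁺. Following Markovnikov's rule, the resulting cation is secondary. H2O is released.
Step 2: Carbocation rearrangement: a 1,2-hydride shift from the adjacent cyclopentyl carbon converts the initially-formed secondary cation into the more stable tertiary cation.
Step 3: A lone pair on the oxygen of H2O attacks the carbocation, forming a C–O bond and an oxonium ion (a protonated alcohol).
Step 4: Deprotonation of the oxonium ion by a water molecule delivers the neutral alcohol and regenerates the acid catalyst.
Total: 4 elementary steps.

4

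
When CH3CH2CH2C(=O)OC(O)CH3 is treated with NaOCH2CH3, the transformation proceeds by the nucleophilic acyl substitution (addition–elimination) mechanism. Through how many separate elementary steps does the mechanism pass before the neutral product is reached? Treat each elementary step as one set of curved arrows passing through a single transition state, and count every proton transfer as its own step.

Step 1: Nucleophilic addition of CH3CH2O⁻ to the acyl carbon breaks the π(C=O) bond and yields a tetrahedral, anionic intermediate.
Step 2: An oxygen lone pair re-forms the C=O π bond as the C–O σ-bond breaks; CH3CO2⁻ is expelled.
Total: 2 elementary steps.

2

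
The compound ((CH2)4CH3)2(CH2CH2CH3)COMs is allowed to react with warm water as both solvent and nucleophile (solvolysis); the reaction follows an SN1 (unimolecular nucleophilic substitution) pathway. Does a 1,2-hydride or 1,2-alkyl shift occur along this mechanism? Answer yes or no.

no

The first-formed carbocation is tertiary.
No single 1,2-shift to an adjacent carbon would produce a more-substituted cation than the one already present, so no rearrangement occurs.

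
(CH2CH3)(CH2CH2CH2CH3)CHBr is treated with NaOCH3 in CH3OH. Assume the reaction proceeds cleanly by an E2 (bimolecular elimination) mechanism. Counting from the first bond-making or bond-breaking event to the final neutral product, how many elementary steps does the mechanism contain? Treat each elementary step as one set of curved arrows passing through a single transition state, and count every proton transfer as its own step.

1

Step 1: Concerted anti-periplanar elimination: CH3O⁻ abstracts a β-H while Br⁻ leaves, and the C–H electrons become the new C=C π bond — all in a single transition state.
Total: 1 elementary step.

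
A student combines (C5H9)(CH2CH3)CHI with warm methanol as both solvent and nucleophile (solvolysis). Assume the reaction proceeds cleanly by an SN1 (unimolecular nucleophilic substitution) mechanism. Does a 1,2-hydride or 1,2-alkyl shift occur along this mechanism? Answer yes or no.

The first-formed carbocation is secondary.
The adjacent cyclopentyl carbon already bears 2 other carbon substituents and has a hydrogen to migrate; after a 1,2-hydride shift from that carbon the positive charge sits on a tertiary centre.
Tertiary is more stable than secondary, so the shift occurs.

yes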